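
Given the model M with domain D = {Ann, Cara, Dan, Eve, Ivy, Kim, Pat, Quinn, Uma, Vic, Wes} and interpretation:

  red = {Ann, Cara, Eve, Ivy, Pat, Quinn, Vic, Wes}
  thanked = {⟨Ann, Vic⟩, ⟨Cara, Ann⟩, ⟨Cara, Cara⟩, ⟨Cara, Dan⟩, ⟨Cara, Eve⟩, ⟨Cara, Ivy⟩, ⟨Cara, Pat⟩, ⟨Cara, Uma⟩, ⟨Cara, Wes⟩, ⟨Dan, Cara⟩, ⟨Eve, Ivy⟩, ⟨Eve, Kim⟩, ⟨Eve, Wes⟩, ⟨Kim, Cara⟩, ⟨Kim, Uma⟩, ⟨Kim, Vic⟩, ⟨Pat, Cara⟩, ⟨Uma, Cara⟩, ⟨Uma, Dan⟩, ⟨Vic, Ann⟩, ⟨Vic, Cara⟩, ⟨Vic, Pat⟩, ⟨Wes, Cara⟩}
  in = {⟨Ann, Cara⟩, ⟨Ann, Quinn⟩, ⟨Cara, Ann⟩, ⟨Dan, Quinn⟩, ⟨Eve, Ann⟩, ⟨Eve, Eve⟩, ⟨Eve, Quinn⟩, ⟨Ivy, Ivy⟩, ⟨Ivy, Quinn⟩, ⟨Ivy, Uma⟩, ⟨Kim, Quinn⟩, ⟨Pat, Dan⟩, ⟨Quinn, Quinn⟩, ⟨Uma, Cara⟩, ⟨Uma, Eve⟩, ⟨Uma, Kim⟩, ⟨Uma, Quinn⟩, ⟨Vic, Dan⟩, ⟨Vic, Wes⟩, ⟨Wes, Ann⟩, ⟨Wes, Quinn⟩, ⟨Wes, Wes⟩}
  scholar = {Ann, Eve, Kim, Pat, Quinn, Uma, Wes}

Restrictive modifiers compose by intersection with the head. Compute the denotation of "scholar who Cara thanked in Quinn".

⟦who Cara thanked⟧ = {x : ⟨Cara, x⟩ ∈ ⟦thanked⟧} = {Ann, Cara, Dan, Eve, Ivy, Pat, Uma, Wes}
⟦in Quinn⟧ = {x : ⟨x, Quinn⟩ ∈ ⟦in⟧} = {Ann, Dan, Eve, Ivy, Kim, Quinn, Uma, Wes}
⟦scholar⟧ = {Ann, Eve, Kim, Pat, Quinn, Uma, Wes}
… ∩ ⟦who Cara thanked⟧ = {Ann, Eve, Kim, Pat, Quinn, Uma, Wes} ∩ {Ann, Cara, Dan, Eve, Ivy, Pat, Uma, Wes} = {Ann, Eve, Pat, Uma, Wes}
… ∩ ⟦in Quinn⟧ = {Ann, Eve, Pat, Uma, Wes} ∩ {Ann, Dan, Eve, Ivy, Kim, Quinn, Uma, Wes} = {Ann, Eve, Uma, Wes}
So ⟦scholar who Cara thanked in Quinn⟧ = {Ann, Eve, Uma, Wes}.

{Ann, Eve, Uma, Wes}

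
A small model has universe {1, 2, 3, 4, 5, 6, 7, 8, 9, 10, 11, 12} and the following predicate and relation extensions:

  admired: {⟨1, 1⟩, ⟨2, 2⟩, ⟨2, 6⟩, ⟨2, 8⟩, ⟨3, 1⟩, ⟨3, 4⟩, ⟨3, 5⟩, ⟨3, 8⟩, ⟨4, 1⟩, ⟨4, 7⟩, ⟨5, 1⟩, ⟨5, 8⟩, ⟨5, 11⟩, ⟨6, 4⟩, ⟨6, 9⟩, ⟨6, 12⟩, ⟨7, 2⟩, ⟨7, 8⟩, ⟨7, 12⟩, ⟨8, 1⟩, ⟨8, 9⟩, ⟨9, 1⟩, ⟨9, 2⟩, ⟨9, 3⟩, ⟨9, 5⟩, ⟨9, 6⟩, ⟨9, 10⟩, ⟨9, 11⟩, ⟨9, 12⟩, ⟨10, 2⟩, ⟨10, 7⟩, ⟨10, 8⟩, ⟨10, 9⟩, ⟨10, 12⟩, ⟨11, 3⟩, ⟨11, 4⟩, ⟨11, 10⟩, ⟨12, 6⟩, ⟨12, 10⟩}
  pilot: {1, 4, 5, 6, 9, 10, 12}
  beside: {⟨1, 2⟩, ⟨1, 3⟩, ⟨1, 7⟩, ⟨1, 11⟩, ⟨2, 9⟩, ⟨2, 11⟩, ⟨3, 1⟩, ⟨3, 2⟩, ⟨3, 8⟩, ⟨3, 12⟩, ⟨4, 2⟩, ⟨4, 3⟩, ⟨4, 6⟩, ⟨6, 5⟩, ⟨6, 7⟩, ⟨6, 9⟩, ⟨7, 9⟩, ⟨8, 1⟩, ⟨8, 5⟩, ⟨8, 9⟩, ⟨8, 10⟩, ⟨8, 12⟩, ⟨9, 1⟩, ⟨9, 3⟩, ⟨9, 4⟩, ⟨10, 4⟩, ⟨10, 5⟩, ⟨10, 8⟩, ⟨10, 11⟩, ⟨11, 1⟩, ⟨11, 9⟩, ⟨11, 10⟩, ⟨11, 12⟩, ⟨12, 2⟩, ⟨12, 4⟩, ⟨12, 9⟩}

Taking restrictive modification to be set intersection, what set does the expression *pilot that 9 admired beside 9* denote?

⟦that 9 admired⟧ = {x : ⟨9, x⟩ ∈ ⟦admired⟧} = {1, 2, 3, 5, 6, 10, 11, 12}
⟦beside 9⟧ = {x : ⟨x, 9⟩ ∈ ⟦beside⟧} = {2, 6, 7, 8, 11, 12}
⟦pilot⟧ = {1, 4, 5, 6, 9, 10, 12}
… ∩ ⟦that 9 admired⟧ = {1, 4, 5, 6, 9, 10, 12} ∩ {1, 2, 3, 5, 6, 10, 11, 12} = {1, 5, 6, 10, 12}
… ∩ ⟦beside 9⟧ = {1, 5, 6, 10, 12} ∩ {2, 6, 7, 8, 11, 12} = {6, 12}
So ⟦pilot that 9 admired beside 9⟧ = {6, 12}.

{6, 12}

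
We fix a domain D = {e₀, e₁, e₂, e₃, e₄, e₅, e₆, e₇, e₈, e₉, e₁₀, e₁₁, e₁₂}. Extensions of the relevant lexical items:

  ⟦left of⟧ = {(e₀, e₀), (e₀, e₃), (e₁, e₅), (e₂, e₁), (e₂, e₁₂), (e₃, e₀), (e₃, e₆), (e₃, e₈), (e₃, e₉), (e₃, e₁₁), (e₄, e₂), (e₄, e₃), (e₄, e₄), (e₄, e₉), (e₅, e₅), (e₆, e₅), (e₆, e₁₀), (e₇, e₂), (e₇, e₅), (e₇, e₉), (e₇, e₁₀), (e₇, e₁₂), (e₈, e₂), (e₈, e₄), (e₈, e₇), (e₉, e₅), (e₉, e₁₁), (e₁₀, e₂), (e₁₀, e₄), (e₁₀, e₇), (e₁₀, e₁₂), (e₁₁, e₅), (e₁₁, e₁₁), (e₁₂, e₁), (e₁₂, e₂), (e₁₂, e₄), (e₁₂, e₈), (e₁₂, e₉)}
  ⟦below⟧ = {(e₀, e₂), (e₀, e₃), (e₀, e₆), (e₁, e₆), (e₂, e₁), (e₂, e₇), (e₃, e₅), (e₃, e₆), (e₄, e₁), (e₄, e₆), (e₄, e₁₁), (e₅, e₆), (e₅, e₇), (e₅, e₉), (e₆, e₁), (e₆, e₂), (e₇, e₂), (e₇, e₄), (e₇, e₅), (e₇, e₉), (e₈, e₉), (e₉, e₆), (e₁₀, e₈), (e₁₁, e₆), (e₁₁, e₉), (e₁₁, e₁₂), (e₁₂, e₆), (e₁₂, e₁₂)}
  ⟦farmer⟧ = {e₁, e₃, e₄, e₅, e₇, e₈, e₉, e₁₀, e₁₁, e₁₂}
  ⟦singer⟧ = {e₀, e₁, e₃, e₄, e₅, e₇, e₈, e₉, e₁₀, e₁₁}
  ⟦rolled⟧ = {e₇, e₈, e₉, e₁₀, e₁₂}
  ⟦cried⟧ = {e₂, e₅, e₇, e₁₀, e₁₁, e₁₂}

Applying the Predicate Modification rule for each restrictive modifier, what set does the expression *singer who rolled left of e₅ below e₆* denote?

{e₉}

⟦who rolled⟧ = ⟦rolled⟧ = {e₇, e₈, e₉, e₁₀, e₁₂}
⟦left of e₅⟧ = {x : ⟨x, e₅⟩ ∈ ⟦left of⟧} = {e₁, e₅, e₆, e₇, e₉, e₁₁}
⟦below e₆⟧ = {x : ⟨x, e₆⟩ ∈ ⟦below⟧} = {e₀, e₁, e₃, e₄, e₅, e₉, e₁₁, e₁₂}
⟦singer⟧ = {e₀, e₁, e₃, e₄, e₅, e₇, e₈, e₉, e₁₀, e₁₁}
… ∩ ⟦who rolled⟧ = {e₀, e₁, e₃, e₄, e₅, e₇, e₈, e₉, e₁₀, e₁₁} ∩ {e₇, e₈, e₉, e₁₀, e₁₂} = {e₇, e₈, e₉, e₁₀}
… ∩ ⟦left of e₅⟧ = {e₇, e₈, e₉, e₁₀} ∩ {e₁, e₅, e₆, e₇, e₉, e₁₁} = {e₇, e₉}
… ∩ ⟦below e₆⟧ = {e₇, e₉} ∩ {e₀, e₁, e₃, e₄, e₅, e₉, e₁₁, e₁₂} = {e₉}
So ⟦singer who rolled left of e₅ below e₆⟧ = {e₉}.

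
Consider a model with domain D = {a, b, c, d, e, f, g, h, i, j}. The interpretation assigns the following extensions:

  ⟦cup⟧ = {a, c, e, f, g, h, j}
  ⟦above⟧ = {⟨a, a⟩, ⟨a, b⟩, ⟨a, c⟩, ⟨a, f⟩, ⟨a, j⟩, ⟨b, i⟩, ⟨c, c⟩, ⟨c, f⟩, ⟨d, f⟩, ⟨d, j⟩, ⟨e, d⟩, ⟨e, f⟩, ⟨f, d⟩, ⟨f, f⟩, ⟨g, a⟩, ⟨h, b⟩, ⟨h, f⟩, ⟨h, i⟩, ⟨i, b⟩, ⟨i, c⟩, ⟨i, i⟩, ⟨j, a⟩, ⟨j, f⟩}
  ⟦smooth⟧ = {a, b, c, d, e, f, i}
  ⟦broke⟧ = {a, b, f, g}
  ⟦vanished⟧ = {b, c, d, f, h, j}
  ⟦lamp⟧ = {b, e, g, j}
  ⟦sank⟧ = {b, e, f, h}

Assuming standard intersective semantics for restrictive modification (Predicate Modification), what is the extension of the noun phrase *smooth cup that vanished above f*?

{c, f}

⟦that vanished⟧ = ⟦vanished⟧ = {b, c, d, f, h, j}
⟦above f⟧ = {x : ⟨x, f⟩ ∈ ⟦above⟧} = {a, c, d, e, f, h, j}
⟦cup⟧ = {a, c, e, f, g, h, j}
… ∩ ⟦that vanished⟧ = {a, c, e, f, g, h, j} ∩ {b, c, d, f, h, j} = {c, f, h, j}
… ∩ ⟦above f⟧ = {c, f, h, j} ∩ {a, c, d, e, f, h, j} = {c, f, h, j}
… ∩ ⟦smooth⟧ = {c, f, h, j} ∩ {a, b, c, d, e, f, i} = {c, f}
So ⟦smooth cup that vanished above f⟧ = {c, f}.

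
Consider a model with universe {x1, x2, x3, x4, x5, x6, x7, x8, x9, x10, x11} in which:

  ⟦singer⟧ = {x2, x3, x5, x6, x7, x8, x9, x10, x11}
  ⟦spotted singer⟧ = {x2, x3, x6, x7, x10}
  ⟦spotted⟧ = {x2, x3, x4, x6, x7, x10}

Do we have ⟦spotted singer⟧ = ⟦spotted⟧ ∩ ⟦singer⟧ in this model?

yes

⟦spotted⟧ ∩ ⟦singer⟧ = {x2, x3, x4, x6, x7, x10} ∩ {x2, x3, x5, x6, x7, x8, x9, x10, x11} = {x2, x3, x6, x7, x10}
Observed ⟦spotted singer⟧ = {x2, x3, x6, x7, x10}.
These coincide, so the modifier is intersective here.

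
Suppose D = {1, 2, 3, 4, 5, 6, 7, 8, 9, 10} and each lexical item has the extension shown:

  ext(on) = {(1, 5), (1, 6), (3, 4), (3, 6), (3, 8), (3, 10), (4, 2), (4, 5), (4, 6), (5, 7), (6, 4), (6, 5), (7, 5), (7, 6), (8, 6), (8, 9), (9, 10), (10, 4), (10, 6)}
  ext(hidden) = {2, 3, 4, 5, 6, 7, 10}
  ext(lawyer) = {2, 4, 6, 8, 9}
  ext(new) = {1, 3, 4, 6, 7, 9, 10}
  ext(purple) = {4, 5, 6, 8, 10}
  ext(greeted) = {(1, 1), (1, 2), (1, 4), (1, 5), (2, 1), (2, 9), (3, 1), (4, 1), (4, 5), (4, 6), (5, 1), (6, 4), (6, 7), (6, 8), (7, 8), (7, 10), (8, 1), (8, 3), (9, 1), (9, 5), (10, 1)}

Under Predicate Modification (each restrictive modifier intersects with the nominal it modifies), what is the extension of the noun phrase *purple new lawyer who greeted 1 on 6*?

⟦who greeted 1⟧ = {x : ⟨x, 1⟩ ∈ ⟦greeted⟧} = {1, 2, 3, 4, 5, 8, 9, 10}
⟦on 6⟧ = {x : ⟨x, 6⟩ ∈ ⟦on⟧} = {1, 3, 4, 7, 8, 10}
⟦lawyer⟧ = {2, 4, 6, 8, 9}
… ∩ ⟦who greeted 1⟧ = {2, 4, 6, 8, 9} ∩ {1, 2, 3, 4, 5, 8, 9, 10} = {2, 4, 8, 9}
… ∩ ⟦on 6⟧ = {2, 4, 8, 9} ∩ {1, 3, 4, 7, 8, 10} = {4, 8}
… ∩ ⟦purple⟧ = {4, 8} ∩ {4, 5, 6, 8, 10} = {4, 8}
… ∩ ⟦new⟧ = {4, 8} ∩ {1, 3, 4, 6, 7, 9, 10} = {4}
So ⟦purple new lawyer who greeted 1 on 6⟧ = {4}.

{4}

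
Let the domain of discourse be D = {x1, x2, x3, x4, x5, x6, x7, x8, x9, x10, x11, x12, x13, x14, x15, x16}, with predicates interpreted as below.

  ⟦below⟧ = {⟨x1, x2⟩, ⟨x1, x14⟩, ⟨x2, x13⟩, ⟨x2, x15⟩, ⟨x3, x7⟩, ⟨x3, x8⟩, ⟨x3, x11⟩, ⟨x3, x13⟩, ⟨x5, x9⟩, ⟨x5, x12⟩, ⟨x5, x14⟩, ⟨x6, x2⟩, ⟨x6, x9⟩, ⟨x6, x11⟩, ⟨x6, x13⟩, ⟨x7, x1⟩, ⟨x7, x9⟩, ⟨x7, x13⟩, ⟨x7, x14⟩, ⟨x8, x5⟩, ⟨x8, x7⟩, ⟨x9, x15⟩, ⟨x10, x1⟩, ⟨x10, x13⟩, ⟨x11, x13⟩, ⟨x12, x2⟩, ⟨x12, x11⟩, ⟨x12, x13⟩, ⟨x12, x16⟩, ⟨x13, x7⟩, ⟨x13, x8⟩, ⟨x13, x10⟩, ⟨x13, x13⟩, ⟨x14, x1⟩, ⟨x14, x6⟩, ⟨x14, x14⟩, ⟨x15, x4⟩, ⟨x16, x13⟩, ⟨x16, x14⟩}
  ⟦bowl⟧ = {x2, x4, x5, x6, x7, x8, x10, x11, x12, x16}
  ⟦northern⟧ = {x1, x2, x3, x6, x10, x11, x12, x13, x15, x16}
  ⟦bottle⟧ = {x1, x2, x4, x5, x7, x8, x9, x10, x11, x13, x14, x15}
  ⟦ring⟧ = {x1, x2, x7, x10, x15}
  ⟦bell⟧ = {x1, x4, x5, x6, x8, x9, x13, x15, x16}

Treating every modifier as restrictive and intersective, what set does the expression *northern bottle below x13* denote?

⟦below x13⟧ = {x : ⟨x, x13⟩ ∈ ⟦below⟧} = {x2, x3, x6, x7, x10, x11, x12, x13, x16}
⟦bottle⟧ = {x1, x2, x4, x5, x7, x8, x9, x10, x11, x13, x14, x15}
… ∩ ⟦below x13⟧ = {x1, x2, x4, x5, x7, x8, x9, x10, x11, x13, x14, x15} ∩ {x2, x3, x6, x7, x10, x11, x12, x13, x16} = {x2, x7, x10, x11, x13}
… ∩ ⟦northern⟧ = {x2, x7, x10, x11, x13} ∩ {x1, x2, x3, x6, x10, x11, x12, x13, x15, x16} = {x2, x10, x11, x13}
So ⟦northern bottle below x13⟧ = {x2, x10, x11, x13}.

{x2, x10, x11, x13}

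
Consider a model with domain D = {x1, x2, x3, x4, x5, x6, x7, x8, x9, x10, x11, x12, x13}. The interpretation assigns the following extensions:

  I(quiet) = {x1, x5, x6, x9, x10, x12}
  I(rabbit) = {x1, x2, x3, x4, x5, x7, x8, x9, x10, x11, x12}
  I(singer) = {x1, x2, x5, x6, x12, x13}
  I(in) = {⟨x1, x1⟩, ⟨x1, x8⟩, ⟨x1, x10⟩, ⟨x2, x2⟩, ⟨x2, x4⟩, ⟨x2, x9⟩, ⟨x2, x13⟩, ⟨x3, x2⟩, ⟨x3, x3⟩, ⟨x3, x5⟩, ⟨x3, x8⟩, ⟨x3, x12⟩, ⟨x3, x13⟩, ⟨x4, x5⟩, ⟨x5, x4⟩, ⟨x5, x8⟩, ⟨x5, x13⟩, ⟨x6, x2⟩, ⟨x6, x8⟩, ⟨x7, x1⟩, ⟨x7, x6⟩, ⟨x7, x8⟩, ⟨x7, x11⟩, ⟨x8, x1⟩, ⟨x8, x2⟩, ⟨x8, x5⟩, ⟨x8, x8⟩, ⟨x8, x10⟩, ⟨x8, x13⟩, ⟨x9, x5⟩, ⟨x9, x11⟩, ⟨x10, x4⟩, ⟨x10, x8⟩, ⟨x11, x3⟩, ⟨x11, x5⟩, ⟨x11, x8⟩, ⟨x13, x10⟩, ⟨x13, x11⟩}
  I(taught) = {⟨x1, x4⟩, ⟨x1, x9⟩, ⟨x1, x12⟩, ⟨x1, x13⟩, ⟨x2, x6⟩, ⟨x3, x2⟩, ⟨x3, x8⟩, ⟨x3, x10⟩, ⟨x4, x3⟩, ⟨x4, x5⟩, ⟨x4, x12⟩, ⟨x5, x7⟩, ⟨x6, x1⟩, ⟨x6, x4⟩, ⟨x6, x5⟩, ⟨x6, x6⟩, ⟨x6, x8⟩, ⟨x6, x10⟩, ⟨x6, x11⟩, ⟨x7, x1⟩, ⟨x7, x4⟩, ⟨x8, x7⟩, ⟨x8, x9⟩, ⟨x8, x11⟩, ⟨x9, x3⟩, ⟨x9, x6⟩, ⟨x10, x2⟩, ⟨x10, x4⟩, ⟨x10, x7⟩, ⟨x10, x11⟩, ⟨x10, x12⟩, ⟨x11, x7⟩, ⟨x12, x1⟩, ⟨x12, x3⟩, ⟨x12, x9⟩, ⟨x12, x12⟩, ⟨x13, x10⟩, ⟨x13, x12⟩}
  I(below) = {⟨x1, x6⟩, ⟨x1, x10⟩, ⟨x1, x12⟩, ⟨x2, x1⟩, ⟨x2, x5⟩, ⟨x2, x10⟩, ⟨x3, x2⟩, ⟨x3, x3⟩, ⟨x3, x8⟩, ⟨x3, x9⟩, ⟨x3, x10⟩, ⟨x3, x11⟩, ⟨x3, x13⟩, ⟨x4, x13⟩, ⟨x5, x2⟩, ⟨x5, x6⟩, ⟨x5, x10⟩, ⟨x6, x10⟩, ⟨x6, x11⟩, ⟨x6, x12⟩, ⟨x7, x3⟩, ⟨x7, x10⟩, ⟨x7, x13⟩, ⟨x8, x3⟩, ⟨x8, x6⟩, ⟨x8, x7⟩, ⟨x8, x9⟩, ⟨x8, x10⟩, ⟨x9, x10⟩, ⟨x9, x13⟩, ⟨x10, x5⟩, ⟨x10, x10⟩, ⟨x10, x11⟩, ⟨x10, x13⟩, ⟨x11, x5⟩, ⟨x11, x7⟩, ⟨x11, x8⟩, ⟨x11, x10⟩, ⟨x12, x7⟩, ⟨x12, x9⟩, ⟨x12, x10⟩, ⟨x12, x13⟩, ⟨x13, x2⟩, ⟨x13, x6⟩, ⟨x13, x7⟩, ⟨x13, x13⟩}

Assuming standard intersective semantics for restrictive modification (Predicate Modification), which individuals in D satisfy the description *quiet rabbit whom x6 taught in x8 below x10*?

{x1, x5, x10}

⟦whom x6 taught⟧ = {x : ⟨x6, x⟩ ∈ ⟦taught⟧} = {x1, x4, x5, x6, x8, x10, x11}
⟦in x8⟧ = {x : ⟨x, x8⟩ ∈ ⟦in⟧} = {x1, x3, x5, x6, x7, x8, x10, x11}
⟦below x10⟧ = {x : ⟨x, x10⟩ ∈ ⟦below⟧} = {x1, x2, x3, x5, x6, x7, x8, x9, x10, x11, x12}
⟦rabbit⟧ = {x1, x2, x3, x4, x5, x7, x8, x9, x10, x11, x12}
… ∩ ⟦whom x6 taught⟧ = {x1, x2, x3, x4, x5, x7, x8, x9, x10, x11, x12} ∩ {x1, x4, x5, x6, x8, x10, x11} = {x1, x4, x5, x8, x10, x11}
… ∩ ⟦in x8⟧ = {x1, x4, x5, x8, x10, x11} ∩ {x1, x3, x5, x6, x7, x8, x10, x11} = {x1, x5, x8, x10, x11}
… ∩ ⟦below x10⟧ = {x1, x5, x8, x10, x11} ∩ {x1, x2, x3, x5, x6, x7, x8, x9, x10, x11, x12} = {x1, x5, x8, x10, x11}
… ∩ ⟦quiet⟧ = {x1, x5, x8, x10, x11} ∩ {x1, x5, x6, x9, x10, x12} = {x1, x5, x10}
So ⟦quiet rabbit whom x6 taught in x8 below x10⟧ = {x1, x5, x10}.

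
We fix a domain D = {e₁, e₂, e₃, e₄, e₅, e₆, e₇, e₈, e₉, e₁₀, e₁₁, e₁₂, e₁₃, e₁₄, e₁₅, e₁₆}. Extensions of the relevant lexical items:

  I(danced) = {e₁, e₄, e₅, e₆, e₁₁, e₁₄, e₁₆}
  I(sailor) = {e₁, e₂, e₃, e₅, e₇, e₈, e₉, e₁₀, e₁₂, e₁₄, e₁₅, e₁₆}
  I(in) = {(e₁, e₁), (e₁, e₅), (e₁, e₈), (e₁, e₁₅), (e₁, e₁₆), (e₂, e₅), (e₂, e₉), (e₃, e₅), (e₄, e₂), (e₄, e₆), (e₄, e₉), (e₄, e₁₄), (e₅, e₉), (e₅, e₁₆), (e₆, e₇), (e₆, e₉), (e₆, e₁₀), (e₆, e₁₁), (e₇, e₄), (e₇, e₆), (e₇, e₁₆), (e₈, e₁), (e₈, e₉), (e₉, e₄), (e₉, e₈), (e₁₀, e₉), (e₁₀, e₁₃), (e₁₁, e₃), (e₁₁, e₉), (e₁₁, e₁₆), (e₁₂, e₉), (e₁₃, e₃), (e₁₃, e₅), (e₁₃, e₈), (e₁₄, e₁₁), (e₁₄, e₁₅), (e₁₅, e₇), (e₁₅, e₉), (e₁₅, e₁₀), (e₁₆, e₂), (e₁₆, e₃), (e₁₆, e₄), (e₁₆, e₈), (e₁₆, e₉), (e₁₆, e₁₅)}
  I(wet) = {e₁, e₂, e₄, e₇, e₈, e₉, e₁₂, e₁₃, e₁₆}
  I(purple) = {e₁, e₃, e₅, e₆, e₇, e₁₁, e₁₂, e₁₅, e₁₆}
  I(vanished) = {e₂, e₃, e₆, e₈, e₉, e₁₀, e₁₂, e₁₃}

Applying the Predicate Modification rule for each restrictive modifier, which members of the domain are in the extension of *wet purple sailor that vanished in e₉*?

{e₁₂}

⟦that vanished⟧ = ⟦vanished⟧ = {e₂, e₃, e₆, e₈, e₉, e₁₀, e₁₂, e₁₃}
⟦in e₉⟧ = {x : ⟨x, e₉⟩ ∈ ⟦in⟧} = {e₂, e₄, e₅, e₆, e₈, e₁₀, e₁₁, e₁₂, e₁₅, e₁₆}
⟦sailor⟧ = {e₁, e₂, e₃, e₅, e₇, e₈, e₉, e₁₀, e₁₂, e₁₄, e₁₅, e₁₆}
… ∩ ⟦that vanished⟧ = {e₁, e₂, e₃, e₅, e₇, e₈, e₉, e₁₀, e₁₂, e₁₄, e₁₅, e₁₆} ∩ {e₂, e₃, e₆, e₈, e₉, e₁₀, e₁₂, e₁₃} = {e₂, e₃, e₈, e₉, e₁₀, e₁₂}
… ∩ ⟦in e₉⟧ = {e₂, e₃, e₈, e₉, e₁₀, e₁₂} ∩ {e₂, e₄, e₅, e₆, e₈, e₁₀, e₁₁, e₁₂, e₁₅, e₁₆} = {e₂, e₈, e₁₀, e₁₂}
… ∩ ⟦wet⟧ = {e₂, e₈, e₁₀, e₁₂} ∩ {e₁, e₂, e₄, e₇, e₈, e₉, e₁₂, e₁₃, e₁₆} = {e₂, e₈, e₁₂}
… ∩ ⟦purple⟧ = {e₂, e₈, e₁₂} ∩ {e₁, e₃, e₅, e₆, e₇, e₁₁, e₁₂, e₁₅, e₁₆} = {e₁₂}
So ⟦wet purple sailor that vanished in e₉⟧ = {e₁₂}.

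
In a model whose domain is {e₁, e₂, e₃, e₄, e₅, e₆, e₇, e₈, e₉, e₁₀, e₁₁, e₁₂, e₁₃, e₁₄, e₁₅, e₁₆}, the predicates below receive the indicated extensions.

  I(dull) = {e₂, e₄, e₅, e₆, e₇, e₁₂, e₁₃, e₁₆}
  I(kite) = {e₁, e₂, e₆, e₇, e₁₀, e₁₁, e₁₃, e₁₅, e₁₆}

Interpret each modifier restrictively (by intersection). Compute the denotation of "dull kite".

{e₂, e₆, e₇, e₁₃, e₁₆}

⟦kite⟧ = {e₁, e₂, e₆, e₇, e₁₀, e₁₁, e₁₃, e₁₅, e₁₆}
… ∩ ⟦dull⟧ = {e₁, e₂, e₆, e₇, e₁₀, e₁₁, e₁₃, e₁₅, e₁₆} ∩ {e₂, e₄, e₅, e₆, e₇, e₁₂, e₁₃, e₁₆} = {e₂, e₆, e₇, e₁₃, e₁₆}
So ⟦dull kite⟧ = {e₂, e₆, e₇, e₁₃, e₁₆}.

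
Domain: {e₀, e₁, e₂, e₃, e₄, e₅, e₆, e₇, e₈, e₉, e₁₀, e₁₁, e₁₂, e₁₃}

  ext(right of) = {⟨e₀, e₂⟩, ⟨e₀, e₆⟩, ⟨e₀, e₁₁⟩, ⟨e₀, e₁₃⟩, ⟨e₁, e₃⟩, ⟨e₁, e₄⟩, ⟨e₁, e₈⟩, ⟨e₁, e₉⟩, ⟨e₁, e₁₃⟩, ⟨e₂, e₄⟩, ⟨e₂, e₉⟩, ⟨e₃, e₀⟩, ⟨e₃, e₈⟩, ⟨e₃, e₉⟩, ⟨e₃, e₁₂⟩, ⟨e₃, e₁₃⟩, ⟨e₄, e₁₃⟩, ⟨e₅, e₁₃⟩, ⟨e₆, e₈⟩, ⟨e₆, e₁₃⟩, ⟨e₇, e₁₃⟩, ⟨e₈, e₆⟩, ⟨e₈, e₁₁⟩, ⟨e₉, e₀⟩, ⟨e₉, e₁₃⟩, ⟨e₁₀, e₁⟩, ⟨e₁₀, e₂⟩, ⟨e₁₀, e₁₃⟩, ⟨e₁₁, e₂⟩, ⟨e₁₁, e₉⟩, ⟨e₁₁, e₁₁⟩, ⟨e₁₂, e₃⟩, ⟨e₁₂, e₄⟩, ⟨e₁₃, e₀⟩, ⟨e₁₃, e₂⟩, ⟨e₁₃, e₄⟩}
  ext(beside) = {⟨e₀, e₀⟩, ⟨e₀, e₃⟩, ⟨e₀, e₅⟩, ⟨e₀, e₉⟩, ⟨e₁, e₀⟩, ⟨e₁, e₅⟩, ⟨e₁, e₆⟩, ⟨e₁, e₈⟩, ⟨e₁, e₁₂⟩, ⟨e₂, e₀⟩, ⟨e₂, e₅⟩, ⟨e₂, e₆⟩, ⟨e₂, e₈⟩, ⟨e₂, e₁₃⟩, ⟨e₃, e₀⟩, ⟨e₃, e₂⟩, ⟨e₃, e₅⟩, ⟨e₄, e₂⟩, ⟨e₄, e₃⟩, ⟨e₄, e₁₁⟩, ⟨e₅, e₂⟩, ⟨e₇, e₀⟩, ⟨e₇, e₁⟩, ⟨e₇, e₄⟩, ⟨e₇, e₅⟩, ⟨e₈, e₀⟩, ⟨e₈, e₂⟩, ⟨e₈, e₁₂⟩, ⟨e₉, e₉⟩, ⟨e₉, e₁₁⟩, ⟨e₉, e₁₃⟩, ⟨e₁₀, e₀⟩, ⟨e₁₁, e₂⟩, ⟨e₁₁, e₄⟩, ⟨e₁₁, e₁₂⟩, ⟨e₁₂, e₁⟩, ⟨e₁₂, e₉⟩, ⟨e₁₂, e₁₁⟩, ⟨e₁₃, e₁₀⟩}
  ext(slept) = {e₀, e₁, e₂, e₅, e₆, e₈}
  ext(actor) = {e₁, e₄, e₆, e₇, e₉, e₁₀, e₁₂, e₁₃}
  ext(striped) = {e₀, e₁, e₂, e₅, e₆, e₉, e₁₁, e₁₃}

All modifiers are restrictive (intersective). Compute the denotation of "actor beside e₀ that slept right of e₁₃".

{e₁}

⟦beside e₀⟧ = {x : ⟨x, e₀⟩ ∈ ⟦beside⟧} = {e₀, e₁, e₂, e₃, e₇, e₈, e₁₀}
⟦that slept⟧ = ⟦slept⟧ = {e₀, e₁, e₂, e₅, e₆, e₈}
⟦right of e₁₃⟧ = {x : ⟨x, e₁₃⟩ ∈ ⟦right of⟧} = {e₀, e₁, e₃, e₄, e₅, e₆, e₇, e₉, e₁₀}
⟦actor⟧ = {e₁, e₄, e₆, e₇, e₉, e₁₀, e₁₂, e₁₃}
… ∩ ⟦beside e₀⟧ = {e₁, e₄, e₆, e₇, e₉, e₁₀, e₁₂, e₁₃} ∩ {e₀, e₁, e₂, e₃, e₇, e₈, e₁₀} = {e₁, e₇, e₁₀}
… ∩ ⟦that slept⟧ = {e₁, e₇, e₁₀} ∩ {e₀, e₁, e₂, e₅, e₆, e₈} = {e₁}
… ∩ ⟦right of e₁₃⟧ = {e₁} ∩ {e₀, e₁, e₃, e₄, e₅, e₆, e₇, e₉, e₁₀} = {e₁}
So ⟦actor beside e₀ that slept right of e₁₃⟧ = {e₁}.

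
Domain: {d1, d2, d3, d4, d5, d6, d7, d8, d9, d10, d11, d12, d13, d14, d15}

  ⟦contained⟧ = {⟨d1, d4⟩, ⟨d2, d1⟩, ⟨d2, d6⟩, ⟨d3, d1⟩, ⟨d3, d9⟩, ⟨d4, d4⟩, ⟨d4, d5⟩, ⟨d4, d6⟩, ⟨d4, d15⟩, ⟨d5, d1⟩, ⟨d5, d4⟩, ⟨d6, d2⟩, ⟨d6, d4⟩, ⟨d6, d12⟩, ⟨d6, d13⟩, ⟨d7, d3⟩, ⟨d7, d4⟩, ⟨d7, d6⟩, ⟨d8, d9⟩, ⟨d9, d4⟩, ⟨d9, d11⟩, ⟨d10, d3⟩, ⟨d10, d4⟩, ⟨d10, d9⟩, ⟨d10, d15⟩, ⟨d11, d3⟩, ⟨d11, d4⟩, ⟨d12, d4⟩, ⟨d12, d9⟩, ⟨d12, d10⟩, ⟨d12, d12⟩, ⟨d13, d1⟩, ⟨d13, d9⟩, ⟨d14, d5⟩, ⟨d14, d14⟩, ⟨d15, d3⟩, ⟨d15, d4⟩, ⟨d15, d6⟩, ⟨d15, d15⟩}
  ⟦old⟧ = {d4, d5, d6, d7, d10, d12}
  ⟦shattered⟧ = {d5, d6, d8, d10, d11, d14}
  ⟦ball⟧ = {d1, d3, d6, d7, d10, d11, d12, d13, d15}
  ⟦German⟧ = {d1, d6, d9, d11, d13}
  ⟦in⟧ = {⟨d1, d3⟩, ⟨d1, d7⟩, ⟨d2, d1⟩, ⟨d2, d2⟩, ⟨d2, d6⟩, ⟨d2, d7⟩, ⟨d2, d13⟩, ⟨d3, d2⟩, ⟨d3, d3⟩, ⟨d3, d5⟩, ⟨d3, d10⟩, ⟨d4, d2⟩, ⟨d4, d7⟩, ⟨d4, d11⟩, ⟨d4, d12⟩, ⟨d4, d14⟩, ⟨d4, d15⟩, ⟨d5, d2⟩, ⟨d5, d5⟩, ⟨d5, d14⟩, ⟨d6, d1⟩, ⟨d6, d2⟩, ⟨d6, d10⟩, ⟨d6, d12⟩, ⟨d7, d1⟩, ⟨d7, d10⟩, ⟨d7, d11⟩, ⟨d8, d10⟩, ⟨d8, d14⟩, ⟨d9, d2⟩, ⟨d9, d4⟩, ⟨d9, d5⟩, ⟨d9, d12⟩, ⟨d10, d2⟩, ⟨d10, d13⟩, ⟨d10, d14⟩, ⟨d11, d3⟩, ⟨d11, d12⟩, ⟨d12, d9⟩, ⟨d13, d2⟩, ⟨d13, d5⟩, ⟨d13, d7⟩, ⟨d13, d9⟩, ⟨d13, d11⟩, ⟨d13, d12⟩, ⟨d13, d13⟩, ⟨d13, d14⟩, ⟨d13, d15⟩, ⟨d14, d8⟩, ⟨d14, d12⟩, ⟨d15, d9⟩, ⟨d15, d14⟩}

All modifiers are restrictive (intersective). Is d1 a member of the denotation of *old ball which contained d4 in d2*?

⟦which contained d4⟧ = {x : ⟨x, d4⟩ ∈ ⟦contained⟧} = {d1, d4, d5, d6, d7, d9, d10, d11, d12, d15}
⟦in d2⟧ = {x : ⟨x, d2⟩ ∈ ⟦in⟧} = {d2, d3, d4, d5, d6, d9, d10, d13}
⟦ball⟧ = {d1, d3, d6, d7, d10, d11, d12, d13, d15}
… ∩ ⟦which contained d4⟧ = {d1, d3, d6, d7, d10, d11, d12, d13, d15} ∩ {d1, d4, d5, d6, d7, d9, d10, d11, d12, d15} = {d1, d6, d7, d10, d11, d12, d15}
… ∩ ⟦in d2⟧ = {d1, d6, d7, d10, d11, d12, d15} ∩ {d2, d3, d4, d5, d6, d9, d10, d13} = {d6, d10}
… ∩ ⟦old⟧ = {d6, d10} ∩ {d4, d5, d6, d7, d10, d12} = {d6, d10}
⟦old ball which contained d4 in d2⟧ = {d6, d10}; d1 ∉ this set.

no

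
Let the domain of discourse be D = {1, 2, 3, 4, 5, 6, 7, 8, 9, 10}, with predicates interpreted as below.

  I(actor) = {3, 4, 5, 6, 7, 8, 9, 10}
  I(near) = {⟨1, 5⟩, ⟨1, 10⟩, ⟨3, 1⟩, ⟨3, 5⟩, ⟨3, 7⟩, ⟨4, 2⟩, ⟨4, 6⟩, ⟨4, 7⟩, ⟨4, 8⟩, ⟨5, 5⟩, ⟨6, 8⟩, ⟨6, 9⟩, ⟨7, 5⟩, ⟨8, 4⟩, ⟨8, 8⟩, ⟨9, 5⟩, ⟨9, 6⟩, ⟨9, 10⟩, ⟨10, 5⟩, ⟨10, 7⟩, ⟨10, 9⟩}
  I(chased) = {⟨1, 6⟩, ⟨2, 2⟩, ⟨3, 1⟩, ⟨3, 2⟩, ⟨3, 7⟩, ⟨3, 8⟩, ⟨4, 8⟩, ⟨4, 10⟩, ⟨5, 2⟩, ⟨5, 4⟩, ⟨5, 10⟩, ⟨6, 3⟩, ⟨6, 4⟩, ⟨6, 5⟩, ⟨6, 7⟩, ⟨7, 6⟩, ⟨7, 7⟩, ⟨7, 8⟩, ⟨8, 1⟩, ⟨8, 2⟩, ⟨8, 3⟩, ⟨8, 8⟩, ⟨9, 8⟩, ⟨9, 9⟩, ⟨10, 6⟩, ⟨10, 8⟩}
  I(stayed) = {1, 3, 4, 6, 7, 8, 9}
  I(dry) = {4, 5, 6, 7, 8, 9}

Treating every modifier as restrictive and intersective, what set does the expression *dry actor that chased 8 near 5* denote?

{7, 9}

⟦that chased 8⟧ = {x : ⟨x, 8⟩ ∈ ⟦chased⟧} = {3, 4, 7, 8, 9, 10}
⟦near 5⟧ = {x : ⟨x, 5⟩ ∈ ⟦near⟧} = {1, 3, 5, 7, 9, 10}
⟦actor⟧ = {3, 4, 5, 6, 7, 8, 9, 10}
… ∩ ⟦that chased 8⟧ = {3, 4, 5, 6, 7, 8, 9, 10} ∩ {3, 4, 7, 8, 9, 10} = {3, 4, 7, 8, 9, 10}
… ∩ ⟦near 5⟧ = {3, 4, 7, 8, 9, 10} ∩ {1, 3, 5, 7, 9, 10} = {3, 7, 9, 10}
… ∩ ⟦dry⟧ = {3, 7, 9, 10} ∩ {4, 5, 6, 7, 8, 9} = {7, 9}
So ⟦dry actor that chased 8 near 5⟧ = {7, 9}.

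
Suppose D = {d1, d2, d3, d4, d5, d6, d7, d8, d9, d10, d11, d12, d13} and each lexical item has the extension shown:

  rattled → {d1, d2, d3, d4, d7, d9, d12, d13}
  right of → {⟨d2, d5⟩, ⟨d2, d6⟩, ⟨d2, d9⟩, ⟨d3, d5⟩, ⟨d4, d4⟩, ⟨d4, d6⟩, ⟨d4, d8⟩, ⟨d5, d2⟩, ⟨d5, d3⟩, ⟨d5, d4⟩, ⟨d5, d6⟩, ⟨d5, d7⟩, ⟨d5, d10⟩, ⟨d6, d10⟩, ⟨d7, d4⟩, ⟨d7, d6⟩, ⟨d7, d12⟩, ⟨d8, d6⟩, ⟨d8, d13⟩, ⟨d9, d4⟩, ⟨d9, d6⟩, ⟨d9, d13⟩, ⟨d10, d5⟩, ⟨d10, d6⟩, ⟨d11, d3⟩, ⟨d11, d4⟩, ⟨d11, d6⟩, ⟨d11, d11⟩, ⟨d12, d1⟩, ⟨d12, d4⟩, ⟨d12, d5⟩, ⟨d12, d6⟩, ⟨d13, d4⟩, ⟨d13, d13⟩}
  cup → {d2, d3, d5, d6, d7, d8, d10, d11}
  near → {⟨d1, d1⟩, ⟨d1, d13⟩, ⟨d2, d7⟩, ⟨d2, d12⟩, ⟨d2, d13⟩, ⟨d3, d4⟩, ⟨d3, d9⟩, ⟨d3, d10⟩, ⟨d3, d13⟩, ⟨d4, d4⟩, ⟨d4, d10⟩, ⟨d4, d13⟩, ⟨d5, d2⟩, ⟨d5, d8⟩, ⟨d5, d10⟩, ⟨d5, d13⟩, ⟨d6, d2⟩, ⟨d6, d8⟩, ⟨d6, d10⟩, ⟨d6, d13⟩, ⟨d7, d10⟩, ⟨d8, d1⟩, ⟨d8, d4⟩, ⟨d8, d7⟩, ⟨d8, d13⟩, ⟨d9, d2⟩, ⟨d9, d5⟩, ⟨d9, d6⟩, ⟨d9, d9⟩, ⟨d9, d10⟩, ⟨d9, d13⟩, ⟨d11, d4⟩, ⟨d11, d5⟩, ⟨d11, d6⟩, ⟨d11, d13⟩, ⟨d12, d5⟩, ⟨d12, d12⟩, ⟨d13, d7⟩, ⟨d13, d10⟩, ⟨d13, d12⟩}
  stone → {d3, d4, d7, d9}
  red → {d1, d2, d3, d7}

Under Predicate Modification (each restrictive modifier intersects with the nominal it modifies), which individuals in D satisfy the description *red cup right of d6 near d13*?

{d2}

⟦right of d6⟧ = {x : ⟨x, d6⟩ ∈ ⟦right of⟧} = {d2, d4, d5, d7, d8, d9, d10, d11, d12}
⟦near d13⟧ = {x : ⟨x, d13⟩ ∈ ⟦near⟧} = {d1, d2, d3, d4, d5, d6, d8, d9, d11}
⟦cup⟧ = {d2, d3, d5, d6, d7, d8, d10, d11}
… ∩ ⟦right of d6⟧ = {d2, d3, d5, d6, d7, d8, d10, d11} ∩ {d2, d4, d5, d7, d8, d9, d10, d11, d12} = {d2, d5, d7, d8, d10, d11}
… ∩ ⟦near d13⟧ = {d2, d5, d7, d8, d10, d11} ∩ {d1, d2, d3, d4, d5, d6, d8, d9, d11} = {d2, d5, d8, d11}
… ∩ ⟦red⟧ = {d2, d5, d8, d11} ∩ {d1, d2, d3, d7} = {d2}
So ⟦red cup right of d6 near d13⟧ = {d2}.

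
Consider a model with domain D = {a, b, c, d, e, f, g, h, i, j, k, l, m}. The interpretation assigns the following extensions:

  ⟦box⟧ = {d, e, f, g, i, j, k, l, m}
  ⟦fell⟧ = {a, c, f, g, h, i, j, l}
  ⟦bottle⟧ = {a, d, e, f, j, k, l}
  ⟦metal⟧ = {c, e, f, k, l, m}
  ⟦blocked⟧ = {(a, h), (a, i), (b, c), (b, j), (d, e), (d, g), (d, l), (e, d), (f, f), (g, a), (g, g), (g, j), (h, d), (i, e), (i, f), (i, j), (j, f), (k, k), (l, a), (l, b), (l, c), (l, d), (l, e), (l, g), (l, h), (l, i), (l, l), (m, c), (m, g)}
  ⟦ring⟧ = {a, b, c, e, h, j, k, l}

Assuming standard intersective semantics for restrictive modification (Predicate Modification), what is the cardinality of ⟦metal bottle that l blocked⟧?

2

⟦that l blocked⟧ = {x : ⟨l, x⟩ ∈ ⟦blocked⟧} = {a, b, c, d, e, g, h, i, l}
⟦bottle⟧ = {a, d, e, f, j, k, l}
… ∩ ⟦that l blocked⟧ = {a, d, e, f, j, k, l} ∩ {a, b, c, d, e, g, h, i, l} = {a, d, e, l}
… ∩ ⟦metal⟧ = {a, d, e, l} ∩ {c, e, f, k, l, m} = {e, l}
⟦metal bottle that l blocked⟧ = {e, l}, so the cardinality is 2.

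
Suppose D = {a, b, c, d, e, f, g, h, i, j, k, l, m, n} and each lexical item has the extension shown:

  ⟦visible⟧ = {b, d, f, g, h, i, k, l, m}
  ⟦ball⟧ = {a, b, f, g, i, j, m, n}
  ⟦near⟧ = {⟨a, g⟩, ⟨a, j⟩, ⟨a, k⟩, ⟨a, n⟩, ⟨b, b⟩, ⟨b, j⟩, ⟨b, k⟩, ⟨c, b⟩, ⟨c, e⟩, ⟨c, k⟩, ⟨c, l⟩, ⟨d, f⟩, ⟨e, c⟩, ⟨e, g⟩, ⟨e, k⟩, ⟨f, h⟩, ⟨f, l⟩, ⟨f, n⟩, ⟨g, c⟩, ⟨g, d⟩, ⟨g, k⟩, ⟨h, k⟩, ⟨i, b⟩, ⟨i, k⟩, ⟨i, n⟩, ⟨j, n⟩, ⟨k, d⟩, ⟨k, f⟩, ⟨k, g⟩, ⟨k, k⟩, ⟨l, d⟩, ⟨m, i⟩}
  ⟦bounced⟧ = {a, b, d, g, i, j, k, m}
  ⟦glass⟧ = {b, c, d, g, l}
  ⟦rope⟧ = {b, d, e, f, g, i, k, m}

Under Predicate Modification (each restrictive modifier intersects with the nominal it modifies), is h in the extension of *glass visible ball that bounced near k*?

no

⟦that bounced⟧ = ⟦bounced⟧ = {a, b, d, g, i, j, k, m}
⟦near k⟧ = {x : ⟨x, k⟩ ∈ ⟦near⟧} = {a, b, c, e, g, h, i, k}
⟦ball⟧ = {a, b, f, g, i, j, m, n}
… ∩ ⟦that bounced⟧ = {a, b, f, g, i, j, m, n} ∩ {a, b, d, g, i, j, k, m} = {a, b, g, i, j, m}
… ∩ ⟦near k⟧ = {a, b, g, i, j, m} ∩ {a, b, c, e, g, h, i, k} = {a, b, g, i}
… ∩ ⟦glass⟧ = {a, b, g, i} ∩ {b, c, d, g, l} = {b, g}
… ∩ ⟦visible⟧ = {b, g} ∩ {b, d, f, g, h, i, k, l, m} = {b, g}
⟦glass visible ball that bounced near k⟧ = {b, g}; h ∉ this set.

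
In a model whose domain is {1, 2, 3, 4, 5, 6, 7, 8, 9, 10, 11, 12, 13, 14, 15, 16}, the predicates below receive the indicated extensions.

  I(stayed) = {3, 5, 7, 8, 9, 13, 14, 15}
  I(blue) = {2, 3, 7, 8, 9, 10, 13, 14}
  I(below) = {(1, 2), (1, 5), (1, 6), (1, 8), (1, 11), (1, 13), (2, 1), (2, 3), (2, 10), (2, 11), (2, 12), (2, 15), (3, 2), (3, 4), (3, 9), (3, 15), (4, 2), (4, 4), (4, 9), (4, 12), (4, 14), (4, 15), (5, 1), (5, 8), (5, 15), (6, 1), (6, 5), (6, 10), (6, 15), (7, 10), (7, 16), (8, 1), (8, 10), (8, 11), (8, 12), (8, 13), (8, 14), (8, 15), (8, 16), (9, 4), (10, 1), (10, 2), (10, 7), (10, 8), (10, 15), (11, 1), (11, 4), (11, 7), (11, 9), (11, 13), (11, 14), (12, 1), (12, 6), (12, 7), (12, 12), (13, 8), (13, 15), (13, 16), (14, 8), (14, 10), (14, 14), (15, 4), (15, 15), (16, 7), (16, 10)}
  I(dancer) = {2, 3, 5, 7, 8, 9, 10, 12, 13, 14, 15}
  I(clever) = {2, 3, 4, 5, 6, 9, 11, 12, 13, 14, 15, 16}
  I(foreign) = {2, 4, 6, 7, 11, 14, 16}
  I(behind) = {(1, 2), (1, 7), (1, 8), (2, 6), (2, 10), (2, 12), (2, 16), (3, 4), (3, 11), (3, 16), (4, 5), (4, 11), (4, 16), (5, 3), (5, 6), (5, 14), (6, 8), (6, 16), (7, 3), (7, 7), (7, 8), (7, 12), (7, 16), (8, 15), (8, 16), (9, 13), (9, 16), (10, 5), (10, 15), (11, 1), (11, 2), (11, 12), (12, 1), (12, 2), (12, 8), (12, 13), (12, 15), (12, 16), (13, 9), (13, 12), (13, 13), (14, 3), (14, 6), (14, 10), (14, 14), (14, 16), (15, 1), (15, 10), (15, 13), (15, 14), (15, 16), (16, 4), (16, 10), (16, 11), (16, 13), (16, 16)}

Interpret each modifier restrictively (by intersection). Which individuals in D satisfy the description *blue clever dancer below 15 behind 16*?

{2, 3}

⟦below 15⟧ = {x : ⟨x, 15⟩ ∈ ⟦below⟧} = {2, 3, 4, 5, 6, 8, 10, 13, 15}
⟦behind 16⟧ = {x : ⟨x, 16⟩ ∈ ⟦behind⟧} = {2, 3, 4, 6, 7, 8, 9, 12, 14, 15, 16}
⟦dancer⟧ = {2, 3, 5, 7, 8, 9, 10, 12, 13, 14, 15}
… ∩ ⟦below 15⟧ = {2, 3, 5, 7, 8, 9, 10, 12, 13, 14, 15} ∩ {2, 3, 4, 5, 6, 8, 10, 13, 15} = {2, 3, 5, 8, 10, 13, 15}
… ∩ ⟦behind 16⟧ = {2, 3, 5, 8, 10, 13, 15} ∩ {2, 3, 4, 6, 7, 8, 9, 12, 14, 15, 16} = {2, 3, 8, 15}
… ∩ ⟦blue⟧ = {2, 3, 8, 15} ∩ {2, 3, 7, 8, 9, 10, 13, 14} = {2, 3, 8}
… ∩ ⟦clever⟧ = {2, 3, 8} ∩ {2, 3, 4, 5, 6, 9, 11, 12, 13, 14, 15, 16} = {2, 3}
So ⟦blue clever dancer below 15 behind 16⟧ = {2, 3}.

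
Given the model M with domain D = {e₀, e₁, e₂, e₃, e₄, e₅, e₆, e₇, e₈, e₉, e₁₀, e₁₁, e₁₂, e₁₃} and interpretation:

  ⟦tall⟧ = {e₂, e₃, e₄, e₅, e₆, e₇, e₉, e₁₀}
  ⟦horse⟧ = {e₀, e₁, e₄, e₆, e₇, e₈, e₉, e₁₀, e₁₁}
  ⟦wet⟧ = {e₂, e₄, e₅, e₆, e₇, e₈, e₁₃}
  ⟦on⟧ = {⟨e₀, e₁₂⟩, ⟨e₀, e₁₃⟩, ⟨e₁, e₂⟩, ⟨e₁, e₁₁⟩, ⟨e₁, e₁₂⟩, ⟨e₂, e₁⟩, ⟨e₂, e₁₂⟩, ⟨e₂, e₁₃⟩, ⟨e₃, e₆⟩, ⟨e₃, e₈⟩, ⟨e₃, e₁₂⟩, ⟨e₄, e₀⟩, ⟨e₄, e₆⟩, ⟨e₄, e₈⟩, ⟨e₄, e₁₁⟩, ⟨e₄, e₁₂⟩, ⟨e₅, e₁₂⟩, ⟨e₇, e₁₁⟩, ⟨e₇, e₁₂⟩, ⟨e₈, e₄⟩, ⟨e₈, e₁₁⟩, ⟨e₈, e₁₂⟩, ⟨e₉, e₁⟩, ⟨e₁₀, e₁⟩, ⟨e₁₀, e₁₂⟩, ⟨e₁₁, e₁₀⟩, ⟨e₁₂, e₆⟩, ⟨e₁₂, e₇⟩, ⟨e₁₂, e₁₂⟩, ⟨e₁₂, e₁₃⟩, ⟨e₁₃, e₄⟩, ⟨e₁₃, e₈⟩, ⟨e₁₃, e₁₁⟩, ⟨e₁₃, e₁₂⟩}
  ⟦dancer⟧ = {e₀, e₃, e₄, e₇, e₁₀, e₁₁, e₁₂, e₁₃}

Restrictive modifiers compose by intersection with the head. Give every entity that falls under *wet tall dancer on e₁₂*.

⟦on e₁₂⟧ = {x : ⟨x, e₁₂⟩ ∈ ⟦on⟧} = {e₀, e₁, e₂, e₃, e₄, e₅, e₇, e₈, e₁₀, e₁₂, e₁₃}
⟦dancer⟧ = {e₀, e₃, e₄, e₇, e₁₀, e₁₁, e₁₂, e₁₃}
… ∩ ⟦on e₁₂⟧ = {e₀, e₃, e₄, e₇, e₁₀, e₁₁, e₁₂, e₁₃} ∩ {e₀, e₁, e₂, e₃, e₄, e₅, e₇, e₈, e₁₀, e₁₂, e₁₃} = {e₀, e₃, e₄, e₇, e₁₀, e₁₂, e₁₃}
… ∩ ⟦wet⟧ = {e₀, e₃, e₄, e₇, e₁₀, e₁₂, e₁₃} ∩ {e₂, e₄, e₅, e₆, e₇, e₈, e₁₃} = {e₄, e₇, e₁₃}
… ∩ ⟦tall⟧ = {e₄, e₇, e₁₃} ∩ {e₂, e₃, e₄, e₅, e₆, e₇, e₉, e₁₀} = {e₄, e₇}
So ⟦wet tall dancer on e₁₂⟧ = {e₄, e₇}.

{e₄, e₇}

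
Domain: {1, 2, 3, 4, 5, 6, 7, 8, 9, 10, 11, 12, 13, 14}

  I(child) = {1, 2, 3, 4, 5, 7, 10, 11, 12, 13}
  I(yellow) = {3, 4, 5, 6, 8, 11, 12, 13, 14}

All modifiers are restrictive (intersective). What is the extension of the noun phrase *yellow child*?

{3, 4, 5, 11, 12, 13}

⟦child⟧ = {1, 2, 3, 4, 5, 7, 10, 11, 12, 13}
… ∩ ⟦yellow⟧ = {1, 2, 3, 4, 5, 7, 10, 11, 12, 13} ∩ {3, 4, 5, 6, 8, 11, 12, 13, 14} = {3, 4, 5, 11, 12, 13}
So ⟦yellow child⟧ = {3, 4, 5, 11, 12, 13}.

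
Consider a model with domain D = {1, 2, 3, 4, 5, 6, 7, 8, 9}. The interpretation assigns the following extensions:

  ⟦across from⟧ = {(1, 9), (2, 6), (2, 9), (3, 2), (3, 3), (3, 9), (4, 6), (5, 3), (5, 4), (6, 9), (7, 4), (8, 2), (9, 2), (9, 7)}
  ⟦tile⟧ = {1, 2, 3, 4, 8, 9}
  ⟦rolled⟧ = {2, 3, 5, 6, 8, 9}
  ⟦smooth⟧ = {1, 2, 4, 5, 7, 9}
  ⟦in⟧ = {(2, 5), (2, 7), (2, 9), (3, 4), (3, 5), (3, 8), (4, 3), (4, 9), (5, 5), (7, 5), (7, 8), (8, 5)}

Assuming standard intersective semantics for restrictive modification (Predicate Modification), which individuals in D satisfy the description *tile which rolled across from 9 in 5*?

⟦which rolled⟧ = ⟦rolled⟧ = {2, 3, 5, 6, 8, 9}
⟦across from 9⟧ = {x : ⟨x, 9⟩ ∈ ⟦across from⟧} = {1, 2, 3, 6}
⟦in 5⟧ = {x : ⟨x, 5⟩ ∈ ⟦in⟧} = {2, 3, 5, 7, 8}
⟦tile⟧ = {1, 2, 3, 4, 8, 9}
… ∩ ⟦which rolled⟧ = {1, 2, 3, 4, 8, 9} ∩ {2, 3, 5, 6, 8, 9} = {2, 3, 8, 9}
… ∩ ⟦across from 9⟧ = {2, 3, 8, 9} ∩ {1, 2, 3, 6} = {2, 3}
… ∩ ⟦in 5⟧ = {2, 3} ∩ {2, 3, 5, 7, 8} = {2, 3}
So ⟦tile which rolled across from 9 in 5⟧ = {2, 3}.

{2, 3}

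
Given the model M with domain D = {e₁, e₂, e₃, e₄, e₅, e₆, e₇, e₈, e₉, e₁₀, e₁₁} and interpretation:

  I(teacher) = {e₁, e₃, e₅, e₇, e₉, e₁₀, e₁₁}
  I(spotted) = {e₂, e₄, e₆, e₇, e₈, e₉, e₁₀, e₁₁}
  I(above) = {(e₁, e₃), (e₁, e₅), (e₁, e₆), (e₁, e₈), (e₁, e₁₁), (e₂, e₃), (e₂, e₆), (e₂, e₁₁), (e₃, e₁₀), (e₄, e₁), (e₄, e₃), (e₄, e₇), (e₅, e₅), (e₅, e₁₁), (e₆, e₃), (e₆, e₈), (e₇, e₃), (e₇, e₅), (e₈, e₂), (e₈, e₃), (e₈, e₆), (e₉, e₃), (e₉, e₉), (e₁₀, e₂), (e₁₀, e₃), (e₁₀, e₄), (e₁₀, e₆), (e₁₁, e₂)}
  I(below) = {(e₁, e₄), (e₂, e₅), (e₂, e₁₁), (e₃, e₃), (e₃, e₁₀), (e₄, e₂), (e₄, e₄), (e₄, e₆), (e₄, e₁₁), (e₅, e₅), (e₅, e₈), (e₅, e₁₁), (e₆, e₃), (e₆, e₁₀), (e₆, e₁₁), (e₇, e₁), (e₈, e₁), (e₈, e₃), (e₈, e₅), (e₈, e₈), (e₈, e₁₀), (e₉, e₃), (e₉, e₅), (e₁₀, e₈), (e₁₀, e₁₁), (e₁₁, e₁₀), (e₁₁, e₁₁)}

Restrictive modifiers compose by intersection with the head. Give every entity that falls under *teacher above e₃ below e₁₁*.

⟦above e₃⟧ = {x : ⟨x, e₃⟩ ∈ ⟦above⟧} = {e₁, e₂, e₄, e₆, e₇, e₈, e₉, e₁₀}
⟦below e₁₁⟧ = {x : ⟨x, e₁₁⟩ ∈ ⟦below⟧} = {e₂, e₄, e₅, e₆, e₁₀, e₁₁}
⟦teacher⟧ = {e₁, e₃, e₅, e₇, e₉, e₁₀, e₁₁}
… ∩ ⟦above e₃⟧ = {e₁, e₃, e₅, e₇, e₉, e₁₀, e₁₁} ∩ {e₁, e₂, e₄, e₆, e₇, e₈, e₉, e₁₀} = {e₁, e₇, e₉, e₁₀}
… ∩ ⟦below e₁₁⟧ = {e₁, e₇, e₉, e₁₀} ∩ {e₂, e₄, e₅, e₆, e₁₀, e₁₁} = {e₁₀}
So ⟦teacher above e₃ below e₁₁⟧ = {e₁₀}.

{e₁₀}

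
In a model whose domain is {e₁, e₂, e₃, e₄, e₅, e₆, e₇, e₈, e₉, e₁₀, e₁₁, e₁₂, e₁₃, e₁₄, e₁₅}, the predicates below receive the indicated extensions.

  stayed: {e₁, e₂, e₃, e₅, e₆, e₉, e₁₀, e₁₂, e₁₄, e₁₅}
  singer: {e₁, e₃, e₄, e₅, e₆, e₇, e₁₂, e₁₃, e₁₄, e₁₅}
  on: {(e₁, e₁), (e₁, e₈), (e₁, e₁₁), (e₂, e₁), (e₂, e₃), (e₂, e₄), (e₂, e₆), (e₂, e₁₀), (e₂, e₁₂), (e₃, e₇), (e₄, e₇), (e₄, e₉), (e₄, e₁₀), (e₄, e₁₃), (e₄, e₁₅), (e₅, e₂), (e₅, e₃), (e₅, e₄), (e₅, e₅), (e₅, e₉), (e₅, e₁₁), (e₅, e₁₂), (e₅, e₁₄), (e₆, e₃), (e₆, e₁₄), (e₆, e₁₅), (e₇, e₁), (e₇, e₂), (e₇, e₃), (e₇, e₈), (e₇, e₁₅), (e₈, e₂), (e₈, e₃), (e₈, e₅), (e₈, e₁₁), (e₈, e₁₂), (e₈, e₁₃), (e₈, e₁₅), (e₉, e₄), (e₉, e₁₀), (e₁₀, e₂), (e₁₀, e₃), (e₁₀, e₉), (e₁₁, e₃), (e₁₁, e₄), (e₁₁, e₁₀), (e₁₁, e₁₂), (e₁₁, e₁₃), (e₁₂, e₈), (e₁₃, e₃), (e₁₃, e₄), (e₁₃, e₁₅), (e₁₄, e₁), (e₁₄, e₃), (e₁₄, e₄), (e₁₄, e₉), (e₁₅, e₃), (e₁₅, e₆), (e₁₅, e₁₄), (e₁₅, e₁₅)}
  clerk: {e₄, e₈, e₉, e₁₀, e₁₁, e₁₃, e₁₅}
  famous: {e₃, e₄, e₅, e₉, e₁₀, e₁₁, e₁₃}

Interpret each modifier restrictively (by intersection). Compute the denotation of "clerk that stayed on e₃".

⟦that stayed⟧ = ⟦stayed⟧ = {e₁, e₂, e₃, e₅, e₆, e₉, e₁₀, e₁₂, e₁₄, e₁₅}
⟦on e₃⟧ = {x : ⟨x, e₃⟩ ∈ ⟦on⟧} = {e₂, e₅, e₆, e₇, e₈, e₁₀, e₁₁, e₁₃, e₁₄, e₁₅}
⟦clerk⟧ = {e₄, e₈, e₉, e₁₀, e₁₁, e₁₃, e₁₅}
… ∩ ⟦that stayed⟧ = {e₄, e₈, e₉, e₁₀, e₁₁, e₁₃, e₁₅} ∩ {e₁, e₂, e₃, e₅, e₆, e₉, e₁₀, e₁₂, e₁₄, e₁₅} = {e₉, e₁₀, e₁₅}
… ∩ ⟦on e₃⟧ = {e₉, e₁₀, e₁₅} ∩ {e₂, e₅, e₆, e₇, e₈, e₁₀, e₁₁, e₁₃, e₁₄, e₁₅} = {e₁₀, e₁₅}
So ⟦clerk that stayed on e₃⟧ = {e₁₀, e₁₅}.

{e₁₀, e₁₅}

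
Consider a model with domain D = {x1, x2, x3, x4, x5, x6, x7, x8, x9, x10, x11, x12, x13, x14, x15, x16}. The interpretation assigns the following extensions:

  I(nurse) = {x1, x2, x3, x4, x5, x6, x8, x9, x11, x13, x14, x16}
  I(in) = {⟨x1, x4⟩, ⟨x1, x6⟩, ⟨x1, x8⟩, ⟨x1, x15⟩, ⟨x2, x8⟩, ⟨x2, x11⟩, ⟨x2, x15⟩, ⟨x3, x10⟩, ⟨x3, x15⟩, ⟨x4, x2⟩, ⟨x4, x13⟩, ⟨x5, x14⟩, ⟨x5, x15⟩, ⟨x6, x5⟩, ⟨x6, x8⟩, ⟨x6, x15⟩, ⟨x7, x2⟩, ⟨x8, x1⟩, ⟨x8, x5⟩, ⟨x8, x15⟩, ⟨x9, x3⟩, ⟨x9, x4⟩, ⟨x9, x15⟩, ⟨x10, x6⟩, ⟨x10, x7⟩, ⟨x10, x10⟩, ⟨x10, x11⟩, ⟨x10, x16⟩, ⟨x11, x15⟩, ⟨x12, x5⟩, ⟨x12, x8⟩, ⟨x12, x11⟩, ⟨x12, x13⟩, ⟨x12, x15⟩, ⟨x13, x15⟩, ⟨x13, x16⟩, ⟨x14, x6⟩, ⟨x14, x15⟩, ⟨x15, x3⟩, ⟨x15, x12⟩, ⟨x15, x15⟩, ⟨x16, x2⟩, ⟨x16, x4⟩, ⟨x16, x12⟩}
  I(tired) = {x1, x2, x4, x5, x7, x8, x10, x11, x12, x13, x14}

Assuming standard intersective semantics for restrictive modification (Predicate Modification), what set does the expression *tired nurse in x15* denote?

⟦in x15⟧ = {x : ⟨x, x15⟩ ∈ ⟦in⟧} = {x1, x2, x3, x5, x6, x8, x9, x11, x12, x13, x14, x15}
⟦nurse⟧ = {x1, x2, x3, x4, x5, x6, x8, x9, x11, x13, x14, x16}
… ∩ ⟦in x15⟧ = {x1, x2, x3, x4, x5, x6, x8, x9, x11, x13, x14, x16} ∩ {x1, x2, x3, x5, x6, x8, x9, x11, x12, x13, x14, x15} = {x1, x2, x3, x5, x6, x8, x9, x11, x13, x14}
… ∩ ⟦tired⟧ = {x1, x2, x3, x5, x6, x8, x9, x11, x13, x14} ∩ {x1, x2, x4, x5, x7, x8, x10, x11, x12, x13, x14} = {x1, x2, x5, x8, x11, x13, x14}
So ⟦tired nurse in x15⟧ = {x1, x2, x5, x8, x11, x13, x14}.

{x1, x2, x5, x8, x11, x13, x14}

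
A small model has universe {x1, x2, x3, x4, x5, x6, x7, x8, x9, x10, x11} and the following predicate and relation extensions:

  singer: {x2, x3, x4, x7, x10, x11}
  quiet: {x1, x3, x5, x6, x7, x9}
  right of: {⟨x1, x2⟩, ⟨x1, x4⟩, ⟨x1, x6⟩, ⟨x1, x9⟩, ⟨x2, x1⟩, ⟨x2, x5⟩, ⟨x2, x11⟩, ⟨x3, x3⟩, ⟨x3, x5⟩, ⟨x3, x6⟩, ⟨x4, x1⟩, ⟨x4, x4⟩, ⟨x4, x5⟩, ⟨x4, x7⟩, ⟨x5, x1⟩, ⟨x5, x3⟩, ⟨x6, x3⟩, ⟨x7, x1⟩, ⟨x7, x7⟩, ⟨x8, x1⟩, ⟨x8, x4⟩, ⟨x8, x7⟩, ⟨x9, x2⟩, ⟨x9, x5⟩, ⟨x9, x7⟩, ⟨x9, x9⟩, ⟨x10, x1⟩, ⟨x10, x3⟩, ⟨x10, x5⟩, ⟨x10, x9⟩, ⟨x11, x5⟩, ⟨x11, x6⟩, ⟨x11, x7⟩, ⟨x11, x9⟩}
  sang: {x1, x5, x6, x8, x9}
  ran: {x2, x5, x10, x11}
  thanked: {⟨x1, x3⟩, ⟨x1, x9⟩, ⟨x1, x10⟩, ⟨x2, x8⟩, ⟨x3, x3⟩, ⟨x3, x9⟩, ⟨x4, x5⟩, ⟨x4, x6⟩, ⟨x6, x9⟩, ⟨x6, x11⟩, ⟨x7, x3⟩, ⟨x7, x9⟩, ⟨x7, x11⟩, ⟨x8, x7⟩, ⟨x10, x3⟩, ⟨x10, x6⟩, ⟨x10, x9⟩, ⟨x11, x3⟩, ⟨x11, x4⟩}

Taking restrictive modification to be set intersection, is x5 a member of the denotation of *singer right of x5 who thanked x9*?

no

⟦right of x5⟧ = {x : ⟨x, x5⟩ ∈ ⟦right of⟧} = {x2, x3, x4, x9, x10, x11}
⟦who thanked x9⟧ = {x : ⟨x, x9⟩ ∈ ⟦thanked⟧} = {x1, x3, x6, x7, x10}
⟦singer⟧ = {x2, x3, x4, x7, x10, x11}
… ∩ ⟦right of x5⟧ = {x2, x3, x4, x7, x10, x11} ∩ {x2, x3, x4, x9, x10, x11} = {x2, x3, x4, x10, x11}
… ∩ ⟦who thanked x9⟧ = {x2, x3, x4, x10, x11} ∩ {x1, x3, x6, x7, x10} = {x3, x10}
⟦singer right of x5 who thanked x9⟧ = {x3, x10}; x5 ∉ this set.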